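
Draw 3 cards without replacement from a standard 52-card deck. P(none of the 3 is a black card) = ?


P(no black cards) = (26/52) × (25/51) × (24/50)
= 0.1176

P = 0.1176


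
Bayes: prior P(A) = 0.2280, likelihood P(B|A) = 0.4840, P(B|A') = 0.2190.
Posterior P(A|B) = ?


P(B) = P(B|A)*P(A) + P(B|A')*P(A')
= 0.4840*0.2280 + 0.2190*0.7720
= 0.110352 + 0.169068 = 0.279420
P(A|B) = 0.110352/0.279420 = 0.3949

P(A|B) = 0.3949


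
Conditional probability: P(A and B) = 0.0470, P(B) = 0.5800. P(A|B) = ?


P(A|B) = 0.0470/0.5800 = 0.0810

P(A|B) = 0.0810


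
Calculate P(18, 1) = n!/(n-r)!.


P(18,1) = 18!/17!
= 6402373705728000/355687428096000
= 18

P(18,1) = 18


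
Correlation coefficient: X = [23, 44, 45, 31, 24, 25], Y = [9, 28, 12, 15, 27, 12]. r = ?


Mean X = 32.0000, Mean Y = 17.1667
SD X = 9.201449, SD Y = 7.514800
Cov = 16.000000
r = 16.000000/(9.201449*7.514800) = 0.2314

r = 0.2314


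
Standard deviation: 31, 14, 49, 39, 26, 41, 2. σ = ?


Mean = 28.8571
Variance = 230.1224
SD = sqrt(230.1224) = 15.1698

SD = 15.1698


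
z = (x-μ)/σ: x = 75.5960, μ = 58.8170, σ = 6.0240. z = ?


z = (75.5960 - 58.8170)/6.0240
= 16.7790/6.0240
= 2.7854

z = 2.7854


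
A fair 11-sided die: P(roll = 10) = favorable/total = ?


Favorable outcomes (roll = 10): 1
Total outcomes = 11
P = 1/11 = 0.0909

P = 0.0909


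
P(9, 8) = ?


P(9,8) = 9!/1!
= 362880/1
= 362880

P(9,8) = 362880


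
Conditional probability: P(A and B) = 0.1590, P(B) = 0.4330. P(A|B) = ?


P(A|B) = 0.1590/0.4330 = 0.3672

P(A|B) = 0.3672


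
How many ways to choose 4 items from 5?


C(5,4) = 5!/(4! × 1!)
= 120/(24 × 1)
= 5

C(5,4) = 5


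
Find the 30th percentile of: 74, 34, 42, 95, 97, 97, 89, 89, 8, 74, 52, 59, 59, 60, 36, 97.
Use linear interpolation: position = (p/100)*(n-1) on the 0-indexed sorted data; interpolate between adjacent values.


Sorted: 8, 34, 36, 42, 52, 59, 59, 60, 74, 74, 89, 89, 95, 97, 97, 97
n = 16
Index = 30/100 * 15 = 4.5000
Lower = data[4] = 52, Upper = data[5] = 59
P30 = 52 + 0.5000*(7) = 55.5000

P30 = 55.5000


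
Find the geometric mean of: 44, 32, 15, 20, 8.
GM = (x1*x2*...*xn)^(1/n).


Product = 44 × 32 × 15 × 20 × 8 = 3379200
GM = 3379200^(1/5) = 20.2191

GM = 20.2191


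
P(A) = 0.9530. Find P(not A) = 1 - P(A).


P(not A) = 1 - 0.9530 = 0.0470

P(not A) = 0.0470


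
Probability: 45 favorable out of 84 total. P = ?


P = 45/84 = 0.5357

P = 0.5357


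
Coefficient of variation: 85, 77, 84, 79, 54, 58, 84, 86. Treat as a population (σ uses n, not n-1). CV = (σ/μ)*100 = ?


Mean = 75.8750
SD = 11.8684
CV = (11.8684/75.8750)*100 = 15.6421%

CV = 15.6421%


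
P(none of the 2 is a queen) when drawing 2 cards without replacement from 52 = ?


P(no queens) = (48/52) × (47/51)
= 0.8507

P = 0.8507


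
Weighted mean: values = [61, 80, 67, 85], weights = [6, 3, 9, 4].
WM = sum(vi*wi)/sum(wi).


Numerator = 61*6 + 80*3 + 67*9 + 85*4 = 1549
Denominator = 6 + 3 + 9 + 4 = 22
WM = 1549/22 = 70.4091

WM = 70.4091


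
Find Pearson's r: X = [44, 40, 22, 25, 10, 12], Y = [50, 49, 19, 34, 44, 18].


Mean X = 25.5000, Mean Y = 35.6667
SD X = 12.829004, SD Y = 13.199327
Cov = 104.500000
r = 104.500000/(12.829004*13.199327) = 0.6171

r = 0.6171


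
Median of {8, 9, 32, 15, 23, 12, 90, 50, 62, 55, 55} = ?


Sorted: 8, 9, 12, 15, 23, 32, 50, 55, 55, 62, 90
n = 11 (odd)
Middle value = 32

Median = 32


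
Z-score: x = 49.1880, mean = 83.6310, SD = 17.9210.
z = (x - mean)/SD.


z = (49.1880 - 83.6310)/17.9210
= -34.4430/17.9210
= -1.9219

z = -1.9219


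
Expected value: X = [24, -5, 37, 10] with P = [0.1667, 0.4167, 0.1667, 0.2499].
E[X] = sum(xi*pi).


E[X] = 24*0.1667 - 5*0.4167 + 37*0.1667 + 10*0.2499
= 4.0008 - 2.0835 + 6.1679 + 2.4990
= 10.5842

E[X] = 10.5842


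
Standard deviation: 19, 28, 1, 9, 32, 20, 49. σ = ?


Mean = 22.5714
Variance = 212.2449
SD = sqrt(212.2449) = 14.5686

SD = 14.5686


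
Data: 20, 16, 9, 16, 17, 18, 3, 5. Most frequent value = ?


Frequencies: 3:1, 5:1, 9:1, 16:2, 17:1, 18:1, 20:1
Max frequency = 2
Mode = 16

Mode = 16


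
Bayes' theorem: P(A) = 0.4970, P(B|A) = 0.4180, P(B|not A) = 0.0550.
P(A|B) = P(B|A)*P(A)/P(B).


P(B) = P(B|A)*P(A) + P(B|A')*P(A')
= 0.4180*0.4970 + 0.0550*0.5030
= 0.207746 + 0.027665 = 0.235411
P(A|B) = 0.207746/0.235411 = 0.8825

P(A|B) = 0.8825


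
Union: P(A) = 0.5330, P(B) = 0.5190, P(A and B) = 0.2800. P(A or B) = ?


P(A∪B) = 0.5330 + 0.5190 - 0.2800
= 1.0520 - 0.2800
= 0.7720

P(A∪B) = 0.7720


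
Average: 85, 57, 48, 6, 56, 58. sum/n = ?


Sum = 85 + 57 + 48 + 6 + 56 + 58 = 310
n = 6
Mean = 310/6 = 51.6667

Mean = 51.6667


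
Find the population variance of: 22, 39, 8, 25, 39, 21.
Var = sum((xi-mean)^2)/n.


Mean = 25.6667
Squared deviations: 13.4444, 177.7778, 312.1111, 0.4444, 177.7778, 21.7778
Sum = 703.3333
Variance = 703.3333/6 = 117.2222

Variance = 117.2222


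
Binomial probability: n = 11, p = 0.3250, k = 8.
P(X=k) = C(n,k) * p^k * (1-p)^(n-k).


C(11,8) = 165
p^8 = 0.000124
(1-p)^3 = 0.307547
P = 165 * 0.000124 * 0.307547 = 0.0063

P(X=8) = 0.0063


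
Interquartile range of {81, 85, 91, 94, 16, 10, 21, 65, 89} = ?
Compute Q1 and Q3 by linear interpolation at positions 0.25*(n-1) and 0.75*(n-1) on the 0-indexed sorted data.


Sorted: 10, 16, 21, 65, 81, 85, 89, 91, 94
Q1 (25th %ile) = 21.0000
Q3 (75th %ile) = 89.0000
IQR = 89.0000 - 21.0000 = 68.0000

IQR = 68.0000


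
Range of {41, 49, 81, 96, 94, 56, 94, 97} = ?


Max = 97, Min = 41
Range = 97 - 41 = 56

Range = 56


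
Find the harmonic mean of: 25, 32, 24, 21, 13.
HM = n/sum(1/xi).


Sum of reciprocals = 1/25 + 1/32 + 1/24 + 1/21 + 1/13 = 0.237459
HM = 5/0.237459 = 21.0563

HM = 21.0563


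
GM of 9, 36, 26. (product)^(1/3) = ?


Product = 9 × 36 × 26 = 8424
GM = 8424^(1/3) = 20.3473

GM = 20.3473


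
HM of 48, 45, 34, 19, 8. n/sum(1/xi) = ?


Sum of reciprocals = 1/48 + 1/45 + 1/34 + 1/19 + 1/8 = 0.250099
HM = 5/0.250099 = 19.9921

HM = 19.9921


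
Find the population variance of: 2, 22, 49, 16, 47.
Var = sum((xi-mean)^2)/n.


Mean = 27.2000
Squared deviations: 635.0400, 27.0400, 475.2400, 125.4400, 392.0400
Sum = 1654.8000
Variance = 1654.8000/5 = 330.9600

Variance = 330.9600


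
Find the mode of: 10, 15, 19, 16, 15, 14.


Frequencies: 10:1, 14:1, 15:2, 16:1, 19:1
Max frequency = 2
Mode = 15

Mode = 15


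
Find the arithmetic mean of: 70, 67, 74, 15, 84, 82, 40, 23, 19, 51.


Sum = 70 + 67 + 74 + 15 + 84 + 82 + 40 + 23 + 19 + 51 = 525
n = 10
Mean = 525/10 = 52.5000

Mean = 52.5000


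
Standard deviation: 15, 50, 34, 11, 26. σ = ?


Mean = 27.2000
Variance = 195.7600
SD = sqrt(195.7600) = 13.9914

SD = 13.9914


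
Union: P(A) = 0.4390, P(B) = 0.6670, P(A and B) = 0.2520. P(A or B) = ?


P(A∪B) = 0.4390 + 0.6670 - 0.2520
= 1.1060 - 0.2520
= 0.8540

P(A∪B) = 0.8540


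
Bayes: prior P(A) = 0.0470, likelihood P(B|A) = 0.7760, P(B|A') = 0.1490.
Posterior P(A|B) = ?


P(B) = P(B|A)*P(A) + P(B|A')*P(A')
= 0.7760*0.0470 + 0.1490*0.9530
= 0.036472 + 0.141997 = 0.178469
P(A|B) = 0.036472/0.178469 = 0.2044

P(A|B) = 0.2044


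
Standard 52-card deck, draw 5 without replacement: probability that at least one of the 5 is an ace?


P(at least one) = 1 - P(none)
P(none) = (48/52) × (47/51) × (46/50) × (45/49) × (44/48) = 0.658842
P(at least one) = 1 - 0.658842 = 0.3412

P = 0.3412


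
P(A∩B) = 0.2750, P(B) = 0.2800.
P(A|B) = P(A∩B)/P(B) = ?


P(A|B) = 0.2750/0.2800 = 0.9821

P(A|B) = 0.9821


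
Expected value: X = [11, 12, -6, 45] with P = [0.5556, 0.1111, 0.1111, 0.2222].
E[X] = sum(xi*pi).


E[X] = 11*0.5556 + 12*0.1111 - 6*0.1111 + 45*0.2222
= 6.1116 + 1.3332 - 0.6666 + 9.9990
= 16.7772

E[X] = 16.7772


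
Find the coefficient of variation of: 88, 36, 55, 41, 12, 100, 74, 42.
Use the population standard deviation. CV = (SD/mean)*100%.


Mean = 56.0000
SD = 27.4818
CV = (27.4818/56.0000)*100 = 49.0747%

CV = 49.0747%


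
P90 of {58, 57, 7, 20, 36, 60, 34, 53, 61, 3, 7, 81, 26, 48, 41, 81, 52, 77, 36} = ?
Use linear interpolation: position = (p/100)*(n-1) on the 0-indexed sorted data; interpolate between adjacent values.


Sorted: 3, 7, 7, 20, 26, 34, 36, 36, 41, 48, 52, 53, 57, 58, 60, 61, 77, 81, 81
n = 19
Index = 90/100 * 18 = 16.2000
Lower = data[16] = 77, Upper = data[17] = 81
P90 = 77 + 0.2000*(4) = 77.8000

P90 = 77.8000


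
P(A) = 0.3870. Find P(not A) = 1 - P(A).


P(not A) = 1 - 0.3870 = 0.6130

P(not A) = 0.6130


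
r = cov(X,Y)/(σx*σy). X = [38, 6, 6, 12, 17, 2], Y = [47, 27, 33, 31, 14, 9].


Mean X = 13.5000, Mean Y = 26.8333
SD X = 11.968709, SD Y = 12.548794
Cov = 100.083333
r = 100.083333/(11.968709*12.548794) = 0.6664

r = 0.6664


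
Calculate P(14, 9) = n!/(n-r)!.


P(14,9) = 14!/5!
= 87178291200/120
= 726485760

P(14,9) = 726485760


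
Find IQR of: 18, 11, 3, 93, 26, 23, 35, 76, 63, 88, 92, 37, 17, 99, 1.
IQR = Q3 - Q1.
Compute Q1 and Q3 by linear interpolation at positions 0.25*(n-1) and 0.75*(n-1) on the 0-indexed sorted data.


Sorted: 1, 3, 11, 17, 18, 23, 26, 35, 37, 63, 76, 88, 92, 93, 99
Q1 (25th %ile) = 17.5000
Q3 (75th %ile) = 82.0000
IQR = 82.0000 - 17.5000 = 64.5000

IQR = 64.5000


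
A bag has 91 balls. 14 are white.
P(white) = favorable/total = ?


P = 14/91 = 0.1538

P = 0.1538


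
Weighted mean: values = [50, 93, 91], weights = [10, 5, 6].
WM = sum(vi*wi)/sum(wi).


Numerator = 50*10 + 93*5 + 91*6 = 1511
Denominator = 10 + 5 + 6 = 21
WM = 1511/21 = 71.9524

WM = 71.9524


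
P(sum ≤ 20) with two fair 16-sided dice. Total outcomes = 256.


Total outcomes = 16×16 = 256
Favorable (sum ≤ 20): 178
P = 178/256 = 0.6953

P = 0.6953


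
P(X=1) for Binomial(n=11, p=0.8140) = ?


C(11,1) = 11
p^1 = 0.814000
(1-p)^10 = 4.955979e-08
P = 11 * 0.814000 * 4.955979e-08 = 4.4376e-07

P(X=1) = 4.4376e-07


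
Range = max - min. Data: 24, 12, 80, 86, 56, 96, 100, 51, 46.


Max = 100, Min = 12
Range = 100 - 12 = 88

Range = 88


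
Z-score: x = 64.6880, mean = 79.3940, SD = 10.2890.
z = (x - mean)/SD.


z = (64.6880 - 79.3940)/10.2890
= -14.7060/10.2890
= -1.4293

z = -1.4293


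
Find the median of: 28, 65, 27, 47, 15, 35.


Sorted: 15, 27, 28, 35, 47, 65
n = 6 (even)
Middle values: 28 and 35
Median = (28+35)/2 = 31.5000

Median = 31.5000


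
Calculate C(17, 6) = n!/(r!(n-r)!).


C(17,6) = 17!/(6! × 11!)
= 355687428096000/(720 × 39916800)
= 12376

C(17,6) = 12376


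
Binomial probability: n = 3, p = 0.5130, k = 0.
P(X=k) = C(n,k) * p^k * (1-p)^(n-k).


C(3,0) = 1
p^0 = 1.000000
(1-p)^3 = 0.115501
P = 1 * 1.000000 * 0.115501 = 0.1155

P(X=0) = 0.1155


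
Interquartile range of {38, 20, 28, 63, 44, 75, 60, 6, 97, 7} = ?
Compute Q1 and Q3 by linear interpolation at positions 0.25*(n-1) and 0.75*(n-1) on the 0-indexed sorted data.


Sorted: 6, 7, 20, 28, 38, 44, 60, 63, 75, 97
Q1 (25th %ile) = 22.0000
Q3 (75th %ile) = 62.2500
IQR = 62.2500 - 22.0000 = 40.2500

IQR = 40.2500


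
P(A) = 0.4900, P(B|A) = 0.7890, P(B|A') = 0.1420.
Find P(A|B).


P(B) = P(B|A)*P(A) + P(B|A')*P(A')
= 0.7890*0.4900 + 0.1420*0.5100
= 0.386610 + 0.072420 = 0.459030
P(A|B) = 0.386610/0.459030 = 0.8422

P(A|B) = 0.8422


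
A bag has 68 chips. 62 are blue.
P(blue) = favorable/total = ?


P = 62/68 = 0.9118

P = 0.9118


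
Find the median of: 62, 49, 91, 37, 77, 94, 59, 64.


Sorted: 37, 49, 59, 62, 64, 77, 91, 94
n = 8 (even)
Middle values: 62 and 64
Median = (62+64)/2 = 63.0000

Median = 63.0000


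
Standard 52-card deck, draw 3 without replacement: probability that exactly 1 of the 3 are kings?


Hypergeometric: P(X=1) = C(4,1)·C(48,2) / C(52,3)
= 4 × 1128 / 22100
= 4512/22100 = 0.2042

P = 0.2042


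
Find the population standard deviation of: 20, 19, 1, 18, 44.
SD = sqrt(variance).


Mean = 20.4000
Variance = 188.2400
SD = sqrt(188.2400) = 13.7201

SD = 13.7201


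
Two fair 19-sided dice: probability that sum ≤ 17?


Total outcomes = 19×19 = 361
Favorable (sum ≤ 17): 136
P = 136/361 = 0.3767

P = 0.3767


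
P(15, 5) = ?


P(15,5) = 15!/10!
= 1307674368000/3628800
= 360360

P(15,5) = 360360


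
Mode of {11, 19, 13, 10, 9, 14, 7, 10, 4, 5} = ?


Frequencies: 4:1, 5:1, 7:1, 9:1, 10:2, 11:1, 13:1, 14:1, 19:1
Max frequency = 2
Mode = 10

Mode = 10


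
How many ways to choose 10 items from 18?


C(18,10) = 18!/(10! × 8!)
= 6402373705728000/(3628800 × 40320)
= 43758

C(18,10) = 43758


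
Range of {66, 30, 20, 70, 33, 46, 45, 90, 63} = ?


Max = 90, Min = 20
Range = 90 - 20 = 70

Range = 70


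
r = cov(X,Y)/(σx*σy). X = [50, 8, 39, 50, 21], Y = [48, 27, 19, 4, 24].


Mean X = 33.6000, Mean Y = 24.4000
SD X = 16.620469, SD Y = 14.207041
Cov = -7.640000
r = -7.640000/(16.620469*14.207041) = -0.0324

r = -0.0324


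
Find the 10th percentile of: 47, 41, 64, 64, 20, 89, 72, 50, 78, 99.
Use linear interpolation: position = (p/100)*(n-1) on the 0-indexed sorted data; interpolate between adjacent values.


Sorted: 20, 41, 47, 50, 64, 64, 72, 78, 89, 99
n = 10
Index = 10/100 * 9 = 0.9000
Lower = data[0] = 20, Upper = data[1] = 41
P10 = 20 + 0.9000*(21) = 38.9000

P10 = 38.9000


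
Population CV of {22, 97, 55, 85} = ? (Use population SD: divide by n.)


Mean = 64.7500
SD = 29.0377
CV = (29.0377/64.7500)*100 = 44.8459%

CV = 44.8459%


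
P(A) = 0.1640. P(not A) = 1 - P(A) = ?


P(not A) = 1 - 0.1640 = 0.8360

P(not A) = 0.8360


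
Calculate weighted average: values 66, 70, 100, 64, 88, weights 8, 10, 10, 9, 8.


Numerator = 66*8 + 70*10 + 100*10 + 64*9 + 88*8 = 3508
Denominator = 8 + 10 + 10 + 9 + 8 = 45
WM = 3508/45 = 77.9556

WM = 77.9556


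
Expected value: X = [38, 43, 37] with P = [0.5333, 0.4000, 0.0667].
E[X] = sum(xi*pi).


E[X] = 38*0.5333 + 43*0.4000 + 37*0.0667
= 20.2654 + 17.2000 + 2.4679
= 39.9333

E[X] = 39.9333


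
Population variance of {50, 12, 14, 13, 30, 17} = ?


Mean = 22.6667
Squared deviations: 747.1111, 113.7778, 75.1111, 93.4444, 53.7778, 32.1111
Sum = 1115.3333
Variance = 1115.3333/6 = 185.8889

Variance = 185.8889


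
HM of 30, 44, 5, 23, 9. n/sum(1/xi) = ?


Sum of reciprocals = 1/30 + 1/44 + 1/5 + 1/23 + 1/9 = 0.410650
HM = 5/0.410650 = 12.1758

HM = 12.1758


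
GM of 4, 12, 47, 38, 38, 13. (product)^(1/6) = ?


Product = 4 × 12 × 47 × 38 × 38 × 13 = 42349632
GM = 42349632^(1/6) = 18.6699

GM = 18.6699


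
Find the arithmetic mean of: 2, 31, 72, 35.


Sum = 2 + 31 + 72 + 35 = 140
n = 4
Mean = 140/4 = 35.0000

Mean = 35.0000


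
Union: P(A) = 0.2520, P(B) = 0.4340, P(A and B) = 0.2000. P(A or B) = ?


P(A∪B) = 0.2520 + 0.4340 - 0.2000
= 0.6860 - 0.2000
= 0.4860

P(A∪B) = 0.4860


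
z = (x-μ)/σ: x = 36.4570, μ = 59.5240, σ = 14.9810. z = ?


z = (36.4570 - 59.5240)/14.9810
= -23.0670/14.9810
= -1.5398

z = -1.5398


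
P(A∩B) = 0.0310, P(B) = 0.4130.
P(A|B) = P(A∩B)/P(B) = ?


P(A|B) = 0.0310/0.4130 = 0.0751

P(A|B) = 0.0751


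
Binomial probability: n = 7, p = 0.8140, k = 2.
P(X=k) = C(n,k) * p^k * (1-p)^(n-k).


C(7,2) = 21
p^2 = 0.662596
(1-p)^5 = 0.000223
P = 21 * 0.662596 * 0.000223 = 0.0031

P(X=2) = 0.0031


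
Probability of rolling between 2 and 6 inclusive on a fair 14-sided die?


Favorable outcomes (2 ≤ roll ≤ 6): 5
Total outcomes = 14
P = 5/14 = 0.3571

P = 0.3571


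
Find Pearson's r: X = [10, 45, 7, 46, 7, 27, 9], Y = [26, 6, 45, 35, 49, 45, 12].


Mean X = 21.5714, Mean Y = 31.1429
SD X = 16.439127, SD Y = 15.779087
Cov = -83.081633
r = -83.081633/(16.439127*15.779087) = -0.3203

r = -0.3203


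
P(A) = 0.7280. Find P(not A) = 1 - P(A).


P(not A) = 1 - 0.7280 = 0.2720

P(not A) = 0.2720


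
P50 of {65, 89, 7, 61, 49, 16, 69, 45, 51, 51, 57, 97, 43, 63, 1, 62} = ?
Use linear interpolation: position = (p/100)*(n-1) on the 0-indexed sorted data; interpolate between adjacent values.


Sorted: 1, 7, 16, 43, 45, 49, 51, 51, 57, 61, 62, 63, 65, 69, 89, 97
n = 16
Index = 50/100 * 15 = 7.5000
Lower = data[7] = 51, Upper = data[8] = 57
P50 = 51 + 0.5000*(6) = 54.0000

P50 = 54.0000


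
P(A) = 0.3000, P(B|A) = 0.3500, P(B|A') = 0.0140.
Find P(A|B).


P(B) = P(B|A)*P(A) + P(B|A')*P(A')
= 0.3500*0.3000 + 0.0140*0.7000
= 0.105000 + 0.009800 = 0.114800
P(A|B) = 0.105000/0.114800 = 0.9146

P(A|B) = 0.9146


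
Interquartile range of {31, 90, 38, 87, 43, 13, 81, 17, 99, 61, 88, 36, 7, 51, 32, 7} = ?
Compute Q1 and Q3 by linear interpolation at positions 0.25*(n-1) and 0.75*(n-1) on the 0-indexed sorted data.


Sorted: 7, 7, 13, 17, 31, 32, 36, 38, 43, 51, 61, 81, 87, 88, 90, 99
Q1 (25th %ile) = 27.5000
Q3 (75th %ile) = 82.5000
IQR = 82.5000 - 27.5000 = 55.0000

IQR = 55.0000


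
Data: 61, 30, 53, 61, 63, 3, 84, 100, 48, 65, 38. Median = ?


Sorted: 3, 30, 38, 48, 53, 61, 61, 63, 65, 84, 100
n = 11 (odd)
Middle value = 61

Median = 61


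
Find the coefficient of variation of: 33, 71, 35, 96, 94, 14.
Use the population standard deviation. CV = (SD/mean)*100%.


Mean = 57.1667
SD = 31.6092
CV = (31.6092/57.1667)*100 = 55.2930%

CV = 55.2930%


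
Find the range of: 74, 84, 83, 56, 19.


Max = 84, Min = 19
Range = 84 - 19 = 65

Range = 65


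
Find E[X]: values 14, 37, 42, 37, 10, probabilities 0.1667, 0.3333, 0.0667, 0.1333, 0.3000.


E[X] = 14*0.1667 + 37*0.3333 + 42*0.0667 + 37*0.1333 + 10*0.3000
= 2.3338 + 12.3321 + 2.8014 + 4.9321 + 3.0000
= 25.3994

E[X] = 25.3994


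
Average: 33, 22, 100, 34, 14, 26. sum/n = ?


Sum = 33 + 22 + 100 + 34 + 14 + 26 = 229
n = 6
Mean = 229/6 = 38.1667

Mean = 38.1667


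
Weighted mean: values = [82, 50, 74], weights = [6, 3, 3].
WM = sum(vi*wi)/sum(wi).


Numerator = 82*6 + 50*3 + 74*3 = 864
Denominator = 6 + 3 + 3 = 12
WM = 864/12 = 72.0000

WM = 72.0000


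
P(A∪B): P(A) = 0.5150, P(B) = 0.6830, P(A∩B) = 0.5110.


P(A∪B) = 0.5150 + 0.6830 - 0.5110
= 1.1980 - 0.5110
= 0.6870

P(A∪B) = 0.6870


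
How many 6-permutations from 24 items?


P(24,6) = 24!/18!
= 620448401733239439360000/6402373705728000
= 96909120

P(24,6) = 96909120


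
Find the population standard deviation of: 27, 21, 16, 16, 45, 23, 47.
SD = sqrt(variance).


Mean = 27.8571
Variance = 144.6939
SD = sqrt(144.6939) = 12.0289

SD = 12.0289


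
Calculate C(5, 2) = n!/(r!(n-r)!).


C(5,2) = 5!/(2! × 3!)
= 120/(2 × 6)
= 10

C(5,2) = 10


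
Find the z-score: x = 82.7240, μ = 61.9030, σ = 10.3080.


z = (82.7240 - 61.9030)/10.3080
= 20.8210/10.3080
= 2.0199

z = 2.0199


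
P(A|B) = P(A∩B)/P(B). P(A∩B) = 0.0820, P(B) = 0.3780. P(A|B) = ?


P(A|B) = 0.0820/0.3780 = 0.2169

P(A|B) = 0.2169


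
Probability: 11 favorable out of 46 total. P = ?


P = 11/46 = 0.2391

P = 0.2391


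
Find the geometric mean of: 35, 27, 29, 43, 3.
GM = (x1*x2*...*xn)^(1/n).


Product = 35 × 27 × 29 × 43 × 3 = 3535245
GM = 3535245^(1/5) = 20.4025

GM = 20.4025


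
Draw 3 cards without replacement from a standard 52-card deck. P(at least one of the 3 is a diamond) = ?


P(at least one) = 1 - P(none)
P(none) = (39/52) × (38/51) × (37/50) = 0.413529
P(at least one) = 1 - 0.413529 = 0.5865

P = 0.5865


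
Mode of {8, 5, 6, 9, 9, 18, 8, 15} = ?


Frequencies: 5:1, 6:1, 8:2, 9:2, 15:1, 18:1
Max frequency = 2
Mode = 8, 9

Mode = 8, 9


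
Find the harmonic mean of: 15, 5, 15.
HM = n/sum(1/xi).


Sum of reciprocals = 1/15 + 1/5 + 1/15 = 0.333333
HM = 3/0.333333 = 9.0000

HM = 9.0000


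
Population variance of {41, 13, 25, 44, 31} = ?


Mean = 30.8000
Squared deviations: 104.0400, 316.8400, 33.6400, 174.2400, 0.0400
Sum = 628.8000
Variance = 628.8000/5 = 125.7600

Variance = 125.7600


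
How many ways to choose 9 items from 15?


C(15,9) = 15!/(9! × 6!)
= 1307674368000/(362880 × 720)
= 5005

C(15,9) = 5005


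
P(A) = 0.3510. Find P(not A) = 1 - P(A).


P(not A) = 1 - 0.3510 = 0.6490

P(not A) = 0.6490


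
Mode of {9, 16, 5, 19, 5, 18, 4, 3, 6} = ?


Frequencies: 3:1, 4:1, 5:2, 6:1, 9:1, 16:1, 18:1, 19:1
Max frequency = 2
Mode = 5

Mode = 5


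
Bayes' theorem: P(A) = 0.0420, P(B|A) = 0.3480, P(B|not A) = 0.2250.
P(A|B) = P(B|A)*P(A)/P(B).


P(B) = P(B|A)*P(A) + P(B|A')*P(A')
= 0.3480*0.0420 + 0.2250*0.9580
= 0.014616 + 0.215550 = 0.230166
P(A|B) = 0.014616/0.230166 = 0.0635

P(A|B) = 0.0635


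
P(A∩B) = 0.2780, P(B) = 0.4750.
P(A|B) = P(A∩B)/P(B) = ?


P(A|B) = 0.2780/0.4750 = 0.5853

P(A|B) = 0.5853


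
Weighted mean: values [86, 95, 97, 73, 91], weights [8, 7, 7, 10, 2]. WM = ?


Numerator = 86*8 + 95*7 + 97*7 + 73*10 + 91*2 = 2944
Denominator = 8 + 7 + 7 + 10 + 2 = 34
WM = 2944/34 = 86.5882

WM = 86.5882


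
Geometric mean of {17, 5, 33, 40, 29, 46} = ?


Product = 17 × 5 × 33 × 40 × 29 × 46 = 149674800
GM = 149674800^(1/6) = 23.0422

GM = 23.0422


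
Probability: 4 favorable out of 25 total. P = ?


P = 4/25 = 0.1600

P = 0.1600


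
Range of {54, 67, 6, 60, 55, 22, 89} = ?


Max = 89, Min = 6
Range = 89 - 6 = 83

Range = 83


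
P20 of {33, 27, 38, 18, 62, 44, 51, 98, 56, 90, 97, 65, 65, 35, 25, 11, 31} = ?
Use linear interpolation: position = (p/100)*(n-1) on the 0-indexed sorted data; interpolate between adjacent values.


Sorted: 11, 18, 25, 27, 31, 33, 35, 38, 44, 51, 56, 62, 65, 65, 90, 97, 98
n = 17
Index = 20/100 * 16 = 3.2000
Lower = data[3] = 27, Upper = data[4] = 31
P20 = 27 + 0.2000*(4) = 27.8000

P20 = 27.8000


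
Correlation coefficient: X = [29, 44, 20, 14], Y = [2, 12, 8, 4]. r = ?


Mean X = 26.7500, Mean Y = 6.5000
SD X = 11.299889, SD Y = 3.840573
Cov = 26.625000
r = 26.625000/(11.299889*3.840573) = 0.6135

r = 0.6135


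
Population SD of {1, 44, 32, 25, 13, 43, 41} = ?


Mean = 28.4286
Variance = 232.5306
SD = sqrt(232.5306) = 15.2490

SD = 15.2490


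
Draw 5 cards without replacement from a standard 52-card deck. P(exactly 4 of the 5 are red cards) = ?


Hypergeometric: P(X=4) = C(26,4)·C(26,1) / C(52,5)
= 14950 × 26 / 2598960
= 388700/2598960 = 0.1496

P = 0.1496


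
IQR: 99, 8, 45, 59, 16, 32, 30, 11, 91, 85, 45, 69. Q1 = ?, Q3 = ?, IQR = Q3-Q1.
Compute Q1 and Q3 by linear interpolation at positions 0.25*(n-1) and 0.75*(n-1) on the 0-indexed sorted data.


Sorted: 8, 11, 16, 30, 32, 45, 45, 59, 69, 85, 91, 99
Q1 (25th %ile) = 26.5000
Q3 (75th %ile) = 73.0000
IQR = 73.0000 - 26.5000 = 46.5000

IQR = 46.5000


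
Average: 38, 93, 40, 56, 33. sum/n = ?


Sum = 38 + 93 + 40 + 56 + 33 = 260
n = 5
Mean = 260/5 = 52.0000

Mean = 52.0000


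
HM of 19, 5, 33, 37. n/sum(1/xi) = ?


Sum of reciprocals = 1/19 + 1/5 + 1/33 + 1/37 = 0.309962
HM = 4/0.309962 = 12.9048

HM = 12.9048


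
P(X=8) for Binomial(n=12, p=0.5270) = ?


C(12,8) = 495
p^8 = 0.005950
(1-p)^4 = 0.050055
P = 495 * 0.005950 * 0.050055 = 0.1474

P(X=8) = 0.1474


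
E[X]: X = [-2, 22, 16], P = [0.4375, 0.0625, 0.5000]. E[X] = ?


E[X] = -2*0.4375 + 22*0.0625 + 16*0.5000
= -0.8750 + 1.3750 + 8.0000
= 8.5000

E[X] = 8.5000


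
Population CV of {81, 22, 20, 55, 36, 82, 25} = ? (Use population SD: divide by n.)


Mean = 45.8571
SD = 25.0567
CV = (25.0567/45.8571)*100 = 54.6407%

CV = 54.6407%


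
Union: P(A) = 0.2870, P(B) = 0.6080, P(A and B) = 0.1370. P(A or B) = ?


P(A∪B) = 0.2870 + 0.6080 - 0.1370
= 0.8950 - 0.1370
= 0.7580

P(A∪B) = 0.7580


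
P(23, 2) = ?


P(23,2) = 23!/21!
= 25852016738884976640000/51090942171709440000
= 506

P(23,2) = 506


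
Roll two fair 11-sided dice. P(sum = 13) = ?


Total outcomes = 11×11 = 121
Favorable (sum = 13): 10
P = 10/121 = 0.0826

P = 0.0826


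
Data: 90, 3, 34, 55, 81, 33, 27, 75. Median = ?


Sorted: 3, 27, 33, 34, 55, 75, 81, 90
n = 8 (even)
Middle values: 34 and 55
Median = (34+55)/2 = 44.5000

Median = 44.5000


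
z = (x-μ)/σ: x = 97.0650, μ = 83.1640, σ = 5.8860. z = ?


z = (97.0650 - 83.1640)/5.8860
= 13.9010/5.8860
= 2.3617

z = 2.3617


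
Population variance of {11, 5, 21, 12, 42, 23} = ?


Mean = 19.0000
Squared deviations: 64.0000, 196.0000, 4.0000, 49.0000, 529.0000, 16.0000
Sum = 858.0000
Variance = 858.0000/6 = 143.0000

Variance = 143.0000


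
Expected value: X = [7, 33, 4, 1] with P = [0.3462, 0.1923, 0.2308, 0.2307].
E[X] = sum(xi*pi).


E[X] = 7*0.3462 + 33*0.1923 + 4*0.2308 + 1*0.2307
= 2.4234 + 6.3459 + 0.9232 + 0.2307
= 9.9232

E[X] = 9.9232


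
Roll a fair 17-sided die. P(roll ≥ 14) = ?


Favorable outcomes (roll ≥ 14): 4
Total outcomes = 17
P = 4/17 = 0.2353

P = 0.2353


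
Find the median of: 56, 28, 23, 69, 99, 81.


Sorted: 23, 28, 56, 69, 81, 99
n = 6 (even)
Middle values: 56 and 69
Median = (56+69)/2 = 62.5000

Median = 62.5000


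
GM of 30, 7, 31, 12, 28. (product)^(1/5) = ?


Product = 30 × 7 × 31 × 12 × 28 = 2187360
GM = 2187360^(1/5) = 18.5346

GM = 18.5346


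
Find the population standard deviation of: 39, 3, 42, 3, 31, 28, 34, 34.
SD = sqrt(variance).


Mean = 26.7500
Variance = 204.4375
SD = sqrt(204.4375) = 14.2982

SD = 14.2982


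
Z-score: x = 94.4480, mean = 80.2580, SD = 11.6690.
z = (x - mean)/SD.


z = (94.4480 - 80.2580)/11.6690
= 14.1900/11.6690
= 1.2160

z = 1.2160


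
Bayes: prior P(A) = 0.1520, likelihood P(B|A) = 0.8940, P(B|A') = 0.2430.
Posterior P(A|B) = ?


P(B) = P(B|A)*P(A) + P(B|A')*P(A')
= 0.8940*0.1520 + 0.2430*0.8480
= 0.135888 + 0.206064 = 0.341952
P(A|B) = 0.135888/0.341952 = 0.3974

P(A|B) = 0.3974


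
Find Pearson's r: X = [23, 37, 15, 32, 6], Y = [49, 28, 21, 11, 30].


Mean X = 22.6000, Mean Y = 27.8000
SD X = 11.217843, SD Y = 12.512394
Cov = -26.280000
r = -26.280000/(11.217843*12.512394) = -0.1872

r = -0.1872


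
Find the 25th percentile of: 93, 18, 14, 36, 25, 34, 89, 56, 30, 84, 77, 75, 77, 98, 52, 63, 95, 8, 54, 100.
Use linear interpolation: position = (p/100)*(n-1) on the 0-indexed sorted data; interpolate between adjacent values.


Sorted: 8, 14, 18, 25, 30, 34, 36, 52, 54, 56, 63, 75, 77, 77, 84, 89, 93, 95, 98, 100
n = 20
Index = 25/100 * 19 = 4.7500
Lower = data[4] = 30, Upper = data[5] = 34
P25 = 30 + 0.7500*(4) = 33.0000

P25 = 33.0000


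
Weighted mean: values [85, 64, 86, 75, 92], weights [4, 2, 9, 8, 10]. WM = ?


Numerator = 85*4 + 64*2 + 86*9 + 75*8 + 92*10 = 2762
Denominator = 4 + 2 + 9 + 8 + 10 = 33
WM = 2762/33 = 83.6970

WM = 83.6970


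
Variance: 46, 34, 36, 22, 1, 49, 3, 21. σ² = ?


Mean = 26.5000
Squared deviations: 380.2500, 56.2500, 90.2500, 20.2500, 650.2500, 506.2500, 552.2500, 30.2500
Sum = 2286.0000
Variance = 2286.0000/8 = 285.7500

Variance = 285.7500


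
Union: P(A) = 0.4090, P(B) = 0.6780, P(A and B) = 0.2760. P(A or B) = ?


P(A∪B) = 0.4090 + 0.6780 - 0.2760
= 1.0870 - 0.2760
= 0.8110

P(A∪B) = 0.8110


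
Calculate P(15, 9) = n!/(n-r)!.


P(15,9) = 15!/6!
= 1307674368000/720
= 1816214400

P(15,9) = 1816214400


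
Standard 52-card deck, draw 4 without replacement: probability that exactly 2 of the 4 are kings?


Hypergeometric: P(X=2) = C(4,2)·C(48,2) / C(52,4)
= 6 × 1128 / 270725
= 6768/270725 = 0.0250

P = 0.0250


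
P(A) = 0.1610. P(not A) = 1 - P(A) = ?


P(not A) = 1 - 0.1610 = 0.8390

P(not A) = 0.8390


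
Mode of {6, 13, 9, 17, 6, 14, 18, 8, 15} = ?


Frequencies: 6:2, 8:1, 9:1, 13:1, 14:1, 15:1, 17:1, 18:1
Max frequency = 2
Mode = 6

Mode = 6


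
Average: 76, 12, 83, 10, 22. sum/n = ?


Sum = 76 + 12 + 83 + 10 + 22 = 203
n = 5
Mean = 203/5 = 40.6000

Mean = 40.6000


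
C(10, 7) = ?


C(10,7) = 10!/(7! × 3!)
= 3628800/(5040 × 6)
= 120

C(10,7) = 120


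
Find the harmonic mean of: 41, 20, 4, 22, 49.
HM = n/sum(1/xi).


Sum of reciprocals = 1/41 + 1/20 + 1/4 + 1/22 + 1/49 = 0.390253
HM = 5/0.390253 = 12.8122

HM = 12.8122


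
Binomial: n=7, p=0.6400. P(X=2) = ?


C(7,2) = 21
p^2 = 0.409600
(1-p)^5 = 0.006047
P = 21 * 0.409600 * 0.006047 = 0.0520

P(X=2) = 0.0520


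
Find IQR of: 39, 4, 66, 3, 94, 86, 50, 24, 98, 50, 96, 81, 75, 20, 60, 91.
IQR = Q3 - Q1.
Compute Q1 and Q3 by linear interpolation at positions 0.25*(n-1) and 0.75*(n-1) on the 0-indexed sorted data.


Sorted: 3, 4, 20, 24, 39, 50, 50, 60, 66, 75, 81, 86, 91, 94, 96, 98
Q1 (25th %ile) = 35.2500
Q3 (75th %ile) = 87.2500
IQR = 87.2500 - 35.2500 = 52.0000

IQR = 52.0000


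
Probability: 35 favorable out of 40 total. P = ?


P = 35/40 = 0.8750

P = 0.8750


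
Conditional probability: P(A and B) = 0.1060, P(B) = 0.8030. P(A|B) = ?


P(A|B) = 0.1060/0.8030 = 0.1320

P(A|B) = 0.1320


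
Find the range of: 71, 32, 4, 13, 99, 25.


Max = 99, Min = 4
Range = 99 - 4 = 95

Range = 95


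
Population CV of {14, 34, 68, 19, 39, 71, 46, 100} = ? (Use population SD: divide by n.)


Mean = 48.8750
SD = 27.1682
CV = (27.1682/48.8750)*100 = 55.5870%

CV = 55.5870%


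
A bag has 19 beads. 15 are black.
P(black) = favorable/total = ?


P = 15/19 = 0.7895

P = 0.7895


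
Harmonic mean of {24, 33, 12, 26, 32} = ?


Sum of reciprocals = 1/24 + 1/33 + 1/12 + 1/26 + 1/32 = 0.225015
HM = 5/0.225015 = 22.2208

HM = 22.2208


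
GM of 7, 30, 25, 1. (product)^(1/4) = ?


Product = 7 × 30 × 25 × 1 = 5250
GM = 5250^(1/4) = 8.5122

GM = 8.5122


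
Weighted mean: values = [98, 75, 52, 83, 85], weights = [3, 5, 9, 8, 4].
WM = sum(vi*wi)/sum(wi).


Numerator = 98*3 + 75*5 + 52*9 + 83*8 + 85*4 = 2141
Denominator = 3 + 5 + 9 + 8 + 4 = 29
WM = 2141/29 = 73.8276

WM = 73.8276


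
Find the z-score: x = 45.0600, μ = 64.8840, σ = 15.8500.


z = (45.0600 - 64.8840)/15.8500
= -19.8240/15.8500
= -1.2507

z = -1.2507


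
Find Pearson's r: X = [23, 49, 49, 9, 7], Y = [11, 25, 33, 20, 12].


Mean X = 27.4000, Mean Y = 20.2000
SD X = 18.478095, SD Y = 8.231646
Cov = 118.320000
r = 118.320000/(18.478095*8.231646) = 0.7779

r = 0.7779


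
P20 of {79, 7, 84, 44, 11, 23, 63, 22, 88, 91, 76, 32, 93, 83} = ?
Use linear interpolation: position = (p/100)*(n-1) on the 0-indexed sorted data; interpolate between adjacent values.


Sorted: 7, 11, 22, 23, 32, 44, 63, 76, 79, 83, 84, 88, 91, 93
n = 14
Index = 20/100 * 13 = 2.6000
Lower = data[2] = 22, Upper = data[3] = 23
P20 = 22 + 0.6000*(1) = 22.6000

P20 = 22.6000


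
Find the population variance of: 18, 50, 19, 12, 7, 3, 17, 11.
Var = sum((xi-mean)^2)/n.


Mean = 17.1250
Squared deviations: 0.7656, 1080.7656, 3.5156, 26.2656, 102.5156, 199.5156, 0.0156, 37.5156
Sum = 1450.8750
Variance = 1450.8750/8 = 181.3594

Variance = 181.3594


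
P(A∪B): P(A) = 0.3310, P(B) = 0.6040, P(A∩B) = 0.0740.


P(A∪B) = 0.3310 + 0.6040 - 0.0740
= 0.9350 - 0.0740
= 0.8610

P(A∪B) = 0.8610


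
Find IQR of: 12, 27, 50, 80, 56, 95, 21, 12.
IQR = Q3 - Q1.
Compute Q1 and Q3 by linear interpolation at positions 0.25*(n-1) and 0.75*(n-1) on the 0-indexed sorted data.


Sorted: 12, 12, 21, 27, 50, 56, 80, 95
Q1 (25th %ile) = 18.7500
Q3 (75th %ile) = 62.0000
IQR = 62.0000 - 18.7500 = 43.2500

IQR = 43.2500


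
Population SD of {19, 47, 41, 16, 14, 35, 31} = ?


Mean = 29.0000
Variance = 143.1429
SD = sqrt(143.1429) = 11.9642

SD = 11.9642


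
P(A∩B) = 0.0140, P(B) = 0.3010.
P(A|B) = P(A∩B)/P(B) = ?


P(A|B) = 0.0140/0.3010 = 0.0465

P(A|B) = 0.0465


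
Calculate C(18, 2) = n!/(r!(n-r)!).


C(18,2) = 18!/(2! × 16!)
= 6402373705728000/(2 × 20922789888000)
= 153

C(18,2) = 153


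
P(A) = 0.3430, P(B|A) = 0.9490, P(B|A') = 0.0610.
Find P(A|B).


P(B) = P(B|A)*P(A) + P(B|A')*P(A')
= 0.9490*0.3430 + 0.0610*0.6570
= 0.325507 + 0.040077 = 0.365584
P(A|B) = 0.325507/0.365584 = 0.8904

P(A|B) = 0.8904


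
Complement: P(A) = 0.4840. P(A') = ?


P(not A) = 1 - 0.4840 = 0.5160

P(not A) = 0.5160


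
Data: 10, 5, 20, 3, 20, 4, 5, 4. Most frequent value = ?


Frequencies: 3:1, 4:2, 5:2, 10:1, 20:2
Max frequency = 2
Mode = 4, 5, 20

Mode = 4, 5, 20


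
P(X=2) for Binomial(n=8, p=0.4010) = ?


C(8,2) = 28
p^2 = 0.160801
(1-p)^6 = 0.046191
P = 28 * 0.160801 * 0.046191 = 0.2080

P(X=2) = 0.2080


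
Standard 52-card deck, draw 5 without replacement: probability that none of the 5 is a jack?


P(no jacks) = (48/52) × (47/51) × (46/50) × (45/49) × (44/48)
= 0.6588

P = 0.6588


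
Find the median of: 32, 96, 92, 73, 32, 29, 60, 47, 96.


Sorted: 29, 32, 32, 47, 60, 73, 92, 96, 96
n = 9 (odd)
Middle value = 60

Median = 60


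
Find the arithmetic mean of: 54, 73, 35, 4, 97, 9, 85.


Sum = 54 + 73 + 35 + 4 + 97 + 9 + 85 = 357
n = 7
Mean = 357/7 = 51.0000

Mean = 51.0000


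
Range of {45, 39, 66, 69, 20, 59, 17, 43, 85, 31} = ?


Max = 85, Min = 17
Range = 85 - 17 = 68

Range = 68


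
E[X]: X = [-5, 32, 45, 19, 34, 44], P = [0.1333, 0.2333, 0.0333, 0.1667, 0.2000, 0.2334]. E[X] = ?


E[X] = -5*0.1333 + 32*0.2333 + 45*0.0333 + 19*0.1667 + 34*0.2000 + 44*0.2334
= -0.6665 + 7.4656 + 1.4985 + 3.1673 + 6.8000 + 10.2696
= 28.5345

E[X] = 28.5345


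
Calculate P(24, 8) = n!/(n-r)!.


P(24,8) = 24!/16!
= 620448401733239439360000/20922789888000
= 29654190720

P(24,8) = 29654190720


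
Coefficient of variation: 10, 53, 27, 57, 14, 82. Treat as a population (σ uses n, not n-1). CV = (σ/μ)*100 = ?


Mean = 40.5000
SD = 25.7083
CV = (25.7083/40.5000)*100 = 63.4773%

CV = 63.4773%


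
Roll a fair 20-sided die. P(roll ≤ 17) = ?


Favorable outcomes (roll ≤ 17): 17
Total outcomes = 20
P = 17/20 = 0.8500

P = 0.8500


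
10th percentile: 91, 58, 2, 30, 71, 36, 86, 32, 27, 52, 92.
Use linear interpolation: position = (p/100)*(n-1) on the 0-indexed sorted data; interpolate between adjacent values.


Sorted: 2, 27, 30, 32, 36, 52, 58, 71, 86, 91, 92
n = 11
Index = 10/100 * 10 = 1.0000
Lower = data[1] = 27, Upper = data[2] = 30
P10 = 27 + 0*(3) = 27.0000

P10 = 27.0000


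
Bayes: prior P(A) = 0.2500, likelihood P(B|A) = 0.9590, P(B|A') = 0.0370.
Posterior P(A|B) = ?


P(B) = P(B|A)*P(A) + P(B|A')*P(A')
= 0.9590*0.2500 + 0.0370*0.7500
= 0.239750 + 0.027750 = 0.267500
P(A|B) = 0.239750/0.267500 = 0.8963

P(A|B) = 0.8963


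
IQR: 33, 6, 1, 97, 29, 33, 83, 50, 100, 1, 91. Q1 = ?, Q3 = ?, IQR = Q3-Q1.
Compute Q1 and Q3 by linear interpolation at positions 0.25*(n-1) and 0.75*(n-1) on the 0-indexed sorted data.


Sorted: 1, 1, 6, 29, 33, 33, 50, 83, 91, 97, 100
Q1 (25th %ile) = 17.5000
Q3 (75th %ile) = 87.0000
IQR = 87.0000 - 17.5000 = 69.5000

IQR = 69.5000


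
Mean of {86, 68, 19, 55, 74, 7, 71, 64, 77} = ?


Sum = 86 + 68 + 19 + 55 + 74 + 7 + 71 + 64 + 77 = 521
n = 9
Mean = 521/9 = 57.8889

Mean = 57.8889


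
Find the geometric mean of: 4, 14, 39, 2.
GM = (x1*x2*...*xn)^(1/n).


Product = 4 × 14 × 39 × 2 = 4368
GM = 4368^(1/4) = 8.1296

GM = 8.1296


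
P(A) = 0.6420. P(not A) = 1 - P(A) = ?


P(not A) = 1 - 0.6420 = 0.3580

P(not A) = 0.3580


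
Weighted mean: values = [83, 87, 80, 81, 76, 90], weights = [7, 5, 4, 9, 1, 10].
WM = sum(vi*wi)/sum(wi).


Numerator = 83*7 + 87*5 + 80*4 + 81*9 + 76*1 + 90*10 = 3041
Denominator = 7 + 5 + 4 + 9 + 1 + 10 = 36
WM = 3041/36 = 84.4722

WM = 84.4722


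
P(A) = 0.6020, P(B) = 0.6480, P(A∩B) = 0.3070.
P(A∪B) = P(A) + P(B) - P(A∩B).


P(A∪B) = 0.6020 + 0.6480 - 0.3070
= 1.2500 - 0.3070
= 0.9430

P(A∪B) = 0.9430


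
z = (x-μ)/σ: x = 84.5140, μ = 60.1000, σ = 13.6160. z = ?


z = (84.5140 - 60.1000)/13.6160
= 24.4140/13.6160
= 1.7930

z = 1.7930


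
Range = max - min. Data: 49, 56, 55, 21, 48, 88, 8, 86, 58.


Max = 88, Min = 8
Range = 88 - 8 = 80

Range = 80


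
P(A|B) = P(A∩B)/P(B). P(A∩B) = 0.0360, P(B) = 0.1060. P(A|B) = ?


P(A|B) = 0.0360/0.1060 = 0.3396

P(A|B) = 0.3396


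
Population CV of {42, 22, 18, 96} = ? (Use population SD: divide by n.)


Mean = 44.5000
SD = 31.0926
CV = (31.0926/44.5000)*100 = 69.8710%

CV = 69.8710%


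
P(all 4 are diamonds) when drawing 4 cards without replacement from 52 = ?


P(all diamonds) = (13/52) × (12/51) × (11/50) × (10/49)
= 0.0026

P = 0.0026


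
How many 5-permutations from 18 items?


P(18,5) = 18!/13!
= 6402373705728000/6227020800
= 1028160

P(18,5) = 1028160


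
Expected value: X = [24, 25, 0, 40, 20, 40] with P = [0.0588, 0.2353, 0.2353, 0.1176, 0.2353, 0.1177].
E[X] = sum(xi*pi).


E[X] = 24*0.0588 + 25*0.2353 + 0*0.2353 + 40*0.1176 + 20*0.2353 + 40*0.1177
= 1.4112 + 5.8825 + 0 + 4.7040 + 4.7060 + 4.7080
= 21.4117

E[X] = 21.4117


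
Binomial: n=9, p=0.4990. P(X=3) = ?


C(9,3) = 84
p^3 = 0.124251
(1-p)^6 = 0.015813
P = 84 * 0.124251 * 0.015813 = 0.1650

P(X=3) = 0.1650


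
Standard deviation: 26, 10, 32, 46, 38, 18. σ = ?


Mean = 28.3333
Variance = 144.5556
SD = sqrt(144.5556) = 12.0231

SD = 12.0231


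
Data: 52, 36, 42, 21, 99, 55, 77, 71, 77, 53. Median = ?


Sorted: 21, 36, 42, 52, 53, 55, 71, 77, 77, 99
n = 10 (even)
Middle values: 53 and 55
Median = (53+55)/2 = 54.0000

Median = 54.0000


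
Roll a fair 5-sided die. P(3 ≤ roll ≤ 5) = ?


Favorable outcomes (3 ≤ roll ≤ 5): 3
Total outcomes = 5
P = 3/5 = 0.6000

P = 0.6000


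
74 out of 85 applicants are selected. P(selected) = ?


P = 74/85 = 0.8706

P = 0.8706


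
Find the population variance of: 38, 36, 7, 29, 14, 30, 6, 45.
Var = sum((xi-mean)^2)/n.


Mean = 25.6250
Squared deviations: 153.1406, 107.6406, 346.8906, 11.3906, 135.1406, 19.1406, 385.1406, 375.3906
Sum = 1533.8750
Variance = 1533.8750/8 = 191.7344

Variance = 191.7344


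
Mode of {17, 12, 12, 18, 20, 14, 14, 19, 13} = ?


Frequencies: 12:2, 13:1, 14:2, 17:1, 18:1, 19:1, 20:1
Max frequency = 2
Mode = 12, 14

Mode = 12, 14


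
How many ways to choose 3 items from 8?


C(8,3) = 8!/(3! × 5!)
= 40320/(6 × 120)
= 56

C(8,3) = 56


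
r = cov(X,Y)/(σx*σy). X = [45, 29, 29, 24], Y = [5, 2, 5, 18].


Mean X = 31.7500, Mean Y = 7.5000
SD X = 7.917544, SD Y = 6.184658
Cov = -23.125000
r = -23.125000/(7.917544*6.184658) = -0.4723

r = -0.4723


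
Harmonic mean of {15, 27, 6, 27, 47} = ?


Sum of reciprocals = 1/15 + 1/27 + 1/6 + 1/27 + 1/47 = 0.328684
HM = 5/0.328684 = 15.2122

HM = 15.2122


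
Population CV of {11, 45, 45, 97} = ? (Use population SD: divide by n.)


Mean = 49.5000
SD = 30.7368
CV = (30.7368/49.5000)*100 = 62.0945%

CV = 62.0945%


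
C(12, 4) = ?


C(12,4) = 12!/(4! × 8!)
= 479001600/(24 × 40320)
= 495

C(12,4) = 495


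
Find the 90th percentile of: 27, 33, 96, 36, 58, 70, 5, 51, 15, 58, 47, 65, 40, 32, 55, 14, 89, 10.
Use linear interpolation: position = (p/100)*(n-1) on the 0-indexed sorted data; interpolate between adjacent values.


Sorted: 5, 10, 14, 15, 27, 32, 33, 36, 40, 47, 51, 55, 58, 58, 65, 70, 89, 96
n = 18
Index = 90/100 * 17 = 15.3000
Lower = data[15] = 70, Upper = data[16] = 89
P90 = 70 + 0.3000*(19) = 75.7000

P90 = 75.7000


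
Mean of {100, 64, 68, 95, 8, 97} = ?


Sum = 100 + 64 + 68 + 95 + 8 + 97 = 432
n = 6
Mean = 432/6 = 72.0000

Mean = 72.0000


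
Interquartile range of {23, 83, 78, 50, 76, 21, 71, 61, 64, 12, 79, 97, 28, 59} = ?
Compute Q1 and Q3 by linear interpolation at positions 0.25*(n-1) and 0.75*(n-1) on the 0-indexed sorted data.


Sorted: 12, 21, 23, 28, 50, 59, 61, 64, 71, 76, 78, 79, 83, 97
Q1 (25th %ile) = 33.5000
Q3 (75th %ile) = 77.5000
IQR = 77.5000 - 33.5000 = 44.0000

IQR = 44.0000


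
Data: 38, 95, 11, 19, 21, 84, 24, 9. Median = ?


Sorted: 9, 11, 19, 21, 24, 38, 84, 95
n = 8 (even)
Middle values: 21 and 24
Median = (21+24)/2 = 22.5000

Median = 22.5000
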